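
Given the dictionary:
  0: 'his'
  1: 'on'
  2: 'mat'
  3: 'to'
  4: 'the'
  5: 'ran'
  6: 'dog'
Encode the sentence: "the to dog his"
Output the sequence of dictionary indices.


Look up each word in the dictionary:
  'the' -> 4
  'to' -> 3
  'dog' -> 6
  'his' -> 0

Encoded: [4, 3, 6, 0]


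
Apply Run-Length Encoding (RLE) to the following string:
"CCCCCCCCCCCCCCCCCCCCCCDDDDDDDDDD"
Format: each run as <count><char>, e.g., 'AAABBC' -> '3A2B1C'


Scanning runs left to right:
  i=0: run of 'C' x 22 -> '22C'
  i=22: run of 'D' x 10 -> '10D'

RLE = 22C10D


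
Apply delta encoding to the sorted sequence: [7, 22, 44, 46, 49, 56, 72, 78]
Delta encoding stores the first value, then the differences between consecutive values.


First value: 7
Deltas:
  22 - 7 = 15
  44 - 22 = 22
  46 - 44 = 2
  49 - 46 = 3
  56 - 49 = 7
  72 - 56 = 16
  78 - 72 = 6


Delta encoded: [7, 15, 22, 2, 3, 7, 16, 6]


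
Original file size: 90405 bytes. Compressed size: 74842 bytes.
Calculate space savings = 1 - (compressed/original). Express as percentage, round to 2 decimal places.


ratio = compressed/original = 74842/90405 = 0.827852
savings = 1 - ratio = 1 - 0.827852 = 0.172148
as a percentage: 0.172148 * 100 = 17.21%

Space savings = 1 - 74842/90405 = 17.21%


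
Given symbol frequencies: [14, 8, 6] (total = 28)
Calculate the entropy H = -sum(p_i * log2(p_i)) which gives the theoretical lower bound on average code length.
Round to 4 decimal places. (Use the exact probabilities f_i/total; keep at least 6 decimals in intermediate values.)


Per-symbol terms -p_i * log2(p_i) with p_i = f_i/28:
  p = 14/28 = 0.500000: log2(p) = -1.000000, -p*log2(p) = 0.500000
  p = 8/28 = 0.285714: log2(p) = -1.807355, -p*log2(p) = 0.516387
  p = 6/28 = 0.214286: log2(p) = -2.222392, -p*log2(p) = 0.476227
H = 0.500000 + 0.516387 + 0.476227 = 1.492614

H = 1.4926 bits/symbol


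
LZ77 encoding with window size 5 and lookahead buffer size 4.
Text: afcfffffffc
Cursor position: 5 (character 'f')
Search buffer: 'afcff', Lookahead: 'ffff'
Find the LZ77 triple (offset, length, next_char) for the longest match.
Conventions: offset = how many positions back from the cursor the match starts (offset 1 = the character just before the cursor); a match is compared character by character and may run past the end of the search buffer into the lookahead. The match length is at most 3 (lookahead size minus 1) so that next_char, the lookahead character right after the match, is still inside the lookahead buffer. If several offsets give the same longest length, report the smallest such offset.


Try each offset into the search buffer:
  offset=1 (pos 4, char 'f'): match length 3
  offset=2 (pos 3, char 'f'): match length 3
  offset=3 (pos 2, char 'c'): match length 0
  offset=4 (pos 1, char 'f'): match length 1
  offset=5 (pos 0, char 'a'): match length 0
Longest match has length 3, found at offsets 1, 2; take the smallest, offset 1.
next_char = character at position 5 + 3 = 8 -> 'f'

Best match: offset=1, length=3 (matching 'fff' starting at position 4)
LZ77 triple: (1, 3, 'f')


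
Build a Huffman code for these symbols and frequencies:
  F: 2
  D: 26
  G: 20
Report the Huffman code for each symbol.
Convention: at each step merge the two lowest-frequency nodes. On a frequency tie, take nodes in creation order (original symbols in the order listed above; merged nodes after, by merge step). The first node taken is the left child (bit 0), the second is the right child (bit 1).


Huffman tree construction:
Step 1: Merge F(2) + G(20) = 22
Step 2: Merge (F+G)(22) + D(26) = 48
Read each symbol's code off the tree from the root (left child = 0, right child = 1).

Codes:
  F: 00 (length 2)
  D: 1 (length 1)
  G: 01 (length 2)
Average code length: 70/48 = 1.4583 bits/symbol


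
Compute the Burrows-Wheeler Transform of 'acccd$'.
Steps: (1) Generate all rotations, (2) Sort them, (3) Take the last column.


Rotations (sorted):
  0: $acccd -> last char: d
  1: acccd$ -> last char: $
  2: cccd$a -> last char: a
  3: ccd$ac -> last char: c
  4: cd$acc -> last char: c
  5: d$accc -> last char: c


BWT = d$accc


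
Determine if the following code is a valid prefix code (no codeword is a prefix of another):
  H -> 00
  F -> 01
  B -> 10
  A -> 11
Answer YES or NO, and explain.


Checking each pair (does one codeword prefix another?):
  H='00' vs F='01': no prefix
  H='00' vs B='10': no prefix
  H='00' vs A='11': no prefix
  F='01' vs H='00': no prefix
  F='01' vs B='10': no prefix
  F='01' vs A='11': no prefix
  B='10' vs H='00': no prefix
  B='10' vs F='01': no prefix
  B='10' vs A='11': no prefix
  A='11' vs H='00': no prefix
  A='11' vs F='01': no prefix
  A='11' vs B='10': no prefix
No violation found over all pairs.

YES -- this is a valid prefix code. No codeword is a prefix of any other codeword.


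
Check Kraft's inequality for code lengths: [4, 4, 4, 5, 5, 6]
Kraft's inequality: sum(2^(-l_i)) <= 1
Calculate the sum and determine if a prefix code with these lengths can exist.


Sum = 2^(-4) + 2^(-4) + 2^(-4) + 2^(-5) + 2^(-5) + 2^(-6)
    = 0.0625 + 0.0625 + 0.0625 + 0.03125 + 0.03125 + 0.015625
    = 17/64 = 0.265625
Since 0.265625 <= 1, Kraft's inequality IS satisfied.
A prefix code with these lengths CAN exist.

Kraft sum = 0.265625. Satisfied.


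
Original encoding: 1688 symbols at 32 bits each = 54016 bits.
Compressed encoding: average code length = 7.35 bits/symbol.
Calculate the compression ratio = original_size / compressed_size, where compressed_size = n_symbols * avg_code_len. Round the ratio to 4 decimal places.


original_size = n_symbols * orig_bits = 1688 * 32 = 54016 bits
compressed_size = n_symbols * avg_code_len = 1688 * 7.35 = 12406.8 bits
ratio = original_size / compressed_size = 54016 / 12406.8 = 4.3537

Compression ratio = 4.3537


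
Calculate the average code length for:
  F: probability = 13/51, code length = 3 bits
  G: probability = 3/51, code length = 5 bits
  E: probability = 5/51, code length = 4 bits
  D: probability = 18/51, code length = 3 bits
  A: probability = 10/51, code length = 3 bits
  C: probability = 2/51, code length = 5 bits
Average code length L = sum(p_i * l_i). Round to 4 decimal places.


Weighted contributions p_i * l_i:
  F: (13/51) * 3 = 39/51
  G: (3/51) * 5 = 15/51
  E: (5/51) * 4 = 20/51
  D: (18/51) * 3 = 54/51
  A: (10/51) * 3 = 30/51
  C: (2/51) * 5 = 10/51
Sum = (39 + 15 + 20 + 54 + 30 + 10)/51 = 168/51

L = 168/51 = 3.2941 bits/symbol


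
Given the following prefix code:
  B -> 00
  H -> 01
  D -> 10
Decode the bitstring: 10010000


Decoding step by step:
Bits 10 -> D
Bits 01 -> H
Bits 00 -> B
Bits 00 -> B


Decoded message: DHBB


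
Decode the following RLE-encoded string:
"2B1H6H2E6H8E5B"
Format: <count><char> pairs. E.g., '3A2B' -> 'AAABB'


Expanding each <count><char> pair:
  2B -> 'BB'
  1H -> 'H'
  6H -> 'HHHHHH'
  2E -> 'EE'
  6H -> 'HHHHHH'
  8E -> 'EEEEEEEE'
  5B -> 'BBBBB'

Decoded = BBHHHHHHHEEHHHHHHEEEEEEEEBBBBB


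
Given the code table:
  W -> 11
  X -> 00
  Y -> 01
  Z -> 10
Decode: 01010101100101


Decoding:
01 -> Y
01 -> Y
01 -> Y
01 -> Y
10 -> Z
01 -> Y
01 -> Y


Result: YYYYZYY


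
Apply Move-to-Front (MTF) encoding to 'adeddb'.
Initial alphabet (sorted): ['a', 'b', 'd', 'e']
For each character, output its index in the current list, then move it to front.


MTF encoding:
'a': index 0 in ['a', 'b', 'd', 'e'] -> ['a', 'b', 'd', 'e']
'd': index 2 in ['a', 'b', 'd', 'e'] -> ['d', 'a', 'b', 'e']
'e': index 3 in ['d', 'a', 'b', 'e'] -> ['e', 'd', 'a', 'b']
'd': index 1 in ['e', 'd', 'a', 'b'] -> ['d', 'e', 'a', 'b']
'd': index 0 in ['d', 'e', 'a', 'b'] -> ['d', 'e', 'a', 'b']
'b': index 3 in ['d', 'e', 'a', 'b'] -> ['b', 'd', 'e', 'a']


Output: [0, 2, 3, 1, 0, 3]


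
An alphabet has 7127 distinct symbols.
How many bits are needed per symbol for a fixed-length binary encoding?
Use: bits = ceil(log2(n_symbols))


log2(7127) = 12.7991
Bracket: 2^12 = 4096 < 7127 <= 2^13 = 8192
So ceil(log2(7127)) = 13

bits = ceil(log2(7127)) = ceil(12.7991) = 13 bits


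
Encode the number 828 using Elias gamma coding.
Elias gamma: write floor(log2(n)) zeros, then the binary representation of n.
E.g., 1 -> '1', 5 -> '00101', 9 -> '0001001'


num_bits = floor(log2(828)) + 1 = 10
leading_zeros = num_bits - 1 = 9
binary(828) = 1100111100

Elias gamma(828) = '000000000' + '1100111100' = 0000000001100111100 (19 bits)


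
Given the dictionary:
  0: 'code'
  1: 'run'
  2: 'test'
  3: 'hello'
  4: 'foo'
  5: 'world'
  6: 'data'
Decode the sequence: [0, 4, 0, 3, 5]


Look up each index in the dictionary:
  0 -> 'code'
  4 -> 'foo'
  0 -> 'code'
  3 -> 'hello'
  5 -> 'world'

Decoded: "code foo code hello world"


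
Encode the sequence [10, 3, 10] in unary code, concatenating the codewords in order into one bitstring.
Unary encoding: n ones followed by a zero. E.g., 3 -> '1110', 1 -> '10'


Encode each number as n ones followed by a terminating 0:
  10 -> 11111111110 (11 bits)
  3 -> 1110 (4 bits)
  10 -> 11111111110 (11 bits)
Total length = 11 + 4 + 11 = 26 bits.

Unary([10, 3, 10]) = 11111111110111011111111110 (26 bits)


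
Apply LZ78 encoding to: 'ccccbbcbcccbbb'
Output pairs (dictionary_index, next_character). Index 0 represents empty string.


LZ78 encoding steps:
Dictionary: {0: ''}
Step 1: w='' (idx 0), next='c' -> output (0, 'c'), add 'c' as idx 1
Step 2: w='c' (idx 1), next='c' -> output (1, 'c'), add 'cc' as idx 2
Step 3: w='c' (idx 1), next='b' -> output (1, 'b'), add 'cb' as idx 3
Step 4: w='' (idx 0), next='b' -> output (0, 'b'), add 'b' as idx 4
Step 5: w='cb' (idx 3), next='c' -> output (3, 'c'), add 'cbc' as idx 5
Step 6: w='cc' (idx 2), next='b' -> output (2, 'b'), add 'ccb' as idx 6
Step 7: w='b' (idx 4), next='b' -> output (4, 'b'), add 'bb' as idx 7


Encoded: [(0, 'c'), (1, 'c'), (1, 'b'), (0, 'b'), (3, 'c'), (2, 'b'), (4, 'b')]


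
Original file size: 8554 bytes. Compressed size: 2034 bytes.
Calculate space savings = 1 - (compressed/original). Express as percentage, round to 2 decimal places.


ratio = compressed/original = 2034/8554 = 0.237783
savings = 1 - ratio = 1 - 0.237783 = 0.762217
as a percentage: 0.762217 * 100 = 76.22%

Space savings = 1 - 2034/8554 = 76.22%


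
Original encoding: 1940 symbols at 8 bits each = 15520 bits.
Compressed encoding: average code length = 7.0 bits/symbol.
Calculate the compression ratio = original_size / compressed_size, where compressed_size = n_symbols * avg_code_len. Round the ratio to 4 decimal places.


original_size = n_symbols * orig_bits = 1940 * 8 = 15520 bits
compressed_size = n_symbols * avg_code_len = 1940 * 7.0 = 13580.0 bits
ratio = original_size / compressed_size = 15520 / 13580.0 = 1.1429

Compression ratio = 1.1429


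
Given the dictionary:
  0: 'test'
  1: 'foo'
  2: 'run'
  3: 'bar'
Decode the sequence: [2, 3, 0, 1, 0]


Look up each index in the dictionary:
  2 -> 'run'
  3 -> 'bar'
  0 -> 'test'
  1 -> 'foo'
  0 -> 'test'

Decoded: "run bar test foo test"


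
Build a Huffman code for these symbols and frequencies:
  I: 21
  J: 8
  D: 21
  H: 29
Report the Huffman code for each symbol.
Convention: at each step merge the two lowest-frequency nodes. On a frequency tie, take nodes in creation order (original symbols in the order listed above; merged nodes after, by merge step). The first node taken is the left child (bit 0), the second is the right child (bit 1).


Huffman tree construction:
Step 1: Merge J(8) + I(21) = 29
Step 2: Merge D(21) + H(29) = 50
Step 3: Merge (J+I)(29) + (D+H)(50) = 79
Read each symbol's code off the tree from the root (left child = 0, right child = 1).

Codes:
  I: 01 (length 2)
  J: 00 (length 2)
  D: 10 (length 2)
  H: 11 (length 2)
Average code length: 158/79 = 2.0000 bits/symbol


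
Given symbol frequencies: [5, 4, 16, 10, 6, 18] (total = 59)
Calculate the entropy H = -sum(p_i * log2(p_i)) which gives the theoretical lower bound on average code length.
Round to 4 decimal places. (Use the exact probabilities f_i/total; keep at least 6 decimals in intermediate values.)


Per-symbol terms -p_i * log2(p_i) with p_i = f_i/59:
  p = 5/59 = 0.084746: log2(p) = -3.560715, -p*log2(p) = 0.301756
  p = 4/59 = 0.067797: log2(p) = -3.882643, -p*log2(p) = 0.263230
  p = 16/59 = 0.271186: log2(p) = -1.882643, -p*log2(p) = 0.510547
  p = 10/59 = 0.169492: log2(p) = -2.560715, -p*log2(p) = 0.434019
  p = 6/59 = 0.101695: log2(p) = -3.297681, -p*log2(p) = 0.335357
  p = 18/59 = 0.305085: log2(p) = -1.712718, -p*log2(p) = 0.522524
H = 0.301756 + 0.263230 + 0.510547 + 0.434019 + 0.335357 + 0.522524 = 2.367433

H = 2.3674 bits/symbol


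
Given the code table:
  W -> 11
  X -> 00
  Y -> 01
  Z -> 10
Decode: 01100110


Decoding:
01 -> Y
10 -> Z
01 -> Y
10 -> Z


Result: YZYZ


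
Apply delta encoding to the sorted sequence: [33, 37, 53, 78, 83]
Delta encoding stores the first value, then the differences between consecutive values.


First value: 33
Deltas:
  37 - 33 = 4
  53 - 37 = 16
  78 - 53 = 25
  83 - 78 = 5


Delta encoded: [33, 4, 16, 25, 5]


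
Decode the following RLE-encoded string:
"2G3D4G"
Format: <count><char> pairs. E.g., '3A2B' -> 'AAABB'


Expanding each <count><char> pair:
  2G -> 'GG'
  3D -> 'DDD'
  4G -> 'GGGG'

Decoded = GGDDDGGGG


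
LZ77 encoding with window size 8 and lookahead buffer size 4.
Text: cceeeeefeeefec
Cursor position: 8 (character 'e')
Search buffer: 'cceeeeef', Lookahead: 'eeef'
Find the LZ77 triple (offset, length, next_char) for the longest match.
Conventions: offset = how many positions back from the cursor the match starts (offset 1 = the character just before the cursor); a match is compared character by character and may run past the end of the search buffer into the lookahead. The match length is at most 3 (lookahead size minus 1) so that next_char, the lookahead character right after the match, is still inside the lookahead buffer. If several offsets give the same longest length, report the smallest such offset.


Try each offset into the search buffer:
  offset=1 (pos 7, char 'f'): match length 0
  offset=2 (pos 6, char 'e'): match length 1
  offset=3 (pos 5, char 'e'): match length 2
  offset=4 (pos 4, char 'e'): match length 3
  offset=5 (pos 3, char 'e'): match length 3
  offset=6 (pos 2, char 'e'): match length 3
  offset=7 (pos 1, char 'c'): match length 0
  offset=8 (pos 0, char 'c'): match length 0
Longest match has length 3, found at offsets 4, 5, 6; take the smallest, offset 4.
next_char = character at position 8 + 3 = 11 -> 'f'

Best match: offset=4, length=3 (matching 'eee' starting at position 4)
LZ77 triple: (4, 3, 'f')


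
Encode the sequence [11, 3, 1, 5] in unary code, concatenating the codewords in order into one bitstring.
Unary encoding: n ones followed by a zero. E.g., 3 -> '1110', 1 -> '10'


Encode each number as n ones followed by a terminating 0:
  11 -> 111111111110 (12 bits)
  3 -> 1110 (4 bits)
  1 -> 10 (2 bits)
  5 -> 111110 (6 bits)
Total length = 12 + 4 + 2 + 6 = 24 bits.

Unary([11, 3, 1, 5]) = 111111111110111010111110 (24 bits)


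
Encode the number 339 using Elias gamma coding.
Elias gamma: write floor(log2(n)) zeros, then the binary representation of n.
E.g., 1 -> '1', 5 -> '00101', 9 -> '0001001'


num_bits = floor(log2(339)) + 1 = 9
leading_zeros = num_bits - 1 = 8
binary(339) = 101010011

Elias gamma(339) = '00000000' + '101010011' = 00000000101010011 (17 bits)


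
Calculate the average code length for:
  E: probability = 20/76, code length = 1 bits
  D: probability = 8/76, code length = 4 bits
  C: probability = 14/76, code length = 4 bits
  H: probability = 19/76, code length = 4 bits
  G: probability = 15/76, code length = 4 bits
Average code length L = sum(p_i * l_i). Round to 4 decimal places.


Weighted contributions p_i * l_i:
  E: (20/76) * 1 = 20/76
  D: (8/76) * 4 = 32/76
  C: (14/76) * 4 = 56/76
  H: (19/76) * 4 = 76/76
  G: (15/76) * 4 = 60/76
Sum = (20 + 32 + 56 + 76 + 60)/76 = 244/76

L = 244/76 = 3.2105 bits/symbol


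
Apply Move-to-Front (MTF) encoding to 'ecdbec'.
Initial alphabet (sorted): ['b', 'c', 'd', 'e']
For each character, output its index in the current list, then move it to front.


MTF encoding:
'e': index 3 in ['b', 'c', 'd', 'e'] -> ['e', 'b', 'c', 'd']
'c': index 2 in ['e', 'b', 'c', 'd'] -> ['c', 'e', 'b', 'd']
'd': index 3 in ['c', 'e', 'b', 'd'] -> ['d', 'c', 'e', 'b']
'b': index 3 in ['d', 'c', 'e', 'b'] -> ['b', 'd', 'c', 'e']
'e': index 3 in ['b', 'd', 'c', 'e'] -> ['e', 'b', 'd', 'c']
'c': index 3 in ['e', 'b', 'd', 'c'] -> ['c', 'e', 'b', 'd']


Output: [3, 2, 3, 3, 3, 3]


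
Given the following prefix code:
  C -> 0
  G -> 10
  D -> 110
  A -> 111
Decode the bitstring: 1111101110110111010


Decoding step by step:
Bits 111 -> A
Bits 110 -> D
Bits 111 -> A
Bits 0 -> C
Bits 110 -> D
Bits 111 -> A
Bits 0 -> C
Bits 10 -> G


Decoded message: ADACDACG


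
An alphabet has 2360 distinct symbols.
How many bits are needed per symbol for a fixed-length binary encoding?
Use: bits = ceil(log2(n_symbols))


log2(2360) = 11.2046
Bracket: 2^11 = 2048 < 2360 <= 2^12 = 4096
So ceil(log2(2360)) = 12

bits = ceil(log2(2360)) = ceil(11.2046) = 12 bits


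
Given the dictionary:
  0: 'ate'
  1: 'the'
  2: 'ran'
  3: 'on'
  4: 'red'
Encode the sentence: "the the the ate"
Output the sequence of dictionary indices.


Look up each word in the dictionary:
  'the' -> 1
  'the' -> 1
  'the' -> 1
  'ate' -> 0

Encoded: [1, 1, 1, 0]


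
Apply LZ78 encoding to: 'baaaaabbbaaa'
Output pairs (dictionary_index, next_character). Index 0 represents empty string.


LZ78 encoding steps:
Dictionary: {0: ''}
Step 1: w='' (idx 0), next='b' -> output (0, 'b'), add 'b' as idx 1
Step 2: w='' (idx 0), next='a' -> output (0, 'a'), add 'a' as idx 2
Step 3: w='a' (idx 2), next='a' -> output (2, 'a'), add 'aa' as idx 3
Step 4: w='aa' (idx 3), next='b' -> output (3, 'b'), add 'aab' as idx 4
Step 5: w='b' (idx 1), next='b' -> output (1, 'b'), add 'bb' as idx 5
Step 6: w='aa' (idx 3), next='a' -> output (3, 'a'), add 'aaa' as idx 6


Encoded: [(0, 'b'), (0, 'a'), (2, 'a'), (3, 'b'), (1, 'b'), (3, 'a')]


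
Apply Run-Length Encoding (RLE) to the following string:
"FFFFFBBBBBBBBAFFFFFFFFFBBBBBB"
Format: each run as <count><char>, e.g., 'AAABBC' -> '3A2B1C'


Scanning runs left to right:
  i=0: run of 'F' x 5 -> '5F'
  i=5: run of 'B' x 8 -> '8B'
  i=13: run of 'A' x 1 -> '1A'
  i=14: run of 'F' x 9 -> '9F'
  i=23: run of 'B' x 6 -> '6B'

RLE = 5F8B1A9F6B


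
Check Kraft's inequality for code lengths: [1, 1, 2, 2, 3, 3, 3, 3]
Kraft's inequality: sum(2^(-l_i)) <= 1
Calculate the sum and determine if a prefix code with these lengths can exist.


Sum = 2^(-1) + 2^(-1) + 2^(-2) + 2^(-2) + 2^(-3) + 2^(-3) + 2^(-3) + 2^(-3)
    = 0.5 + 0.5 + 0.25 + 0.25 + 0.125 + 0.125 + 0.125 + 0.125
    = 16/8 = 2.0
Since 2.0 > 1, Kraft's inequality is NOT satisfied.
A prefix code with these lengths CANNOT exist.

Kraft sum = 2.0. Not satisfied.


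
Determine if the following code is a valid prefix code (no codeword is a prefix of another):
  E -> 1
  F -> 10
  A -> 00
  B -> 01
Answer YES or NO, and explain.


Checking each pair (does one codeword prefix another?):
  E='1' vs F='10': prefix -- VIOLATION

NO -- this is NOT a valid prefix code. E (1) is a prefix of F (10).


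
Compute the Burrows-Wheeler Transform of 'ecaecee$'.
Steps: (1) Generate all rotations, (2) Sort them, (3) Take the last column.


Rotations (sorted):
  0: $ecaecee -> last char: e
  1: aecee$ec -> last char: c
  2: caecee$e -> last char: e
  3: cee$ecae -> last char: e
  4: e$ecaece -> last char: e
  5: ecaecee$ -> last char: $
  6: ecee$eca -> last char: a
  7: ee$ecaec -> last char: c


BWT = eceee$ac


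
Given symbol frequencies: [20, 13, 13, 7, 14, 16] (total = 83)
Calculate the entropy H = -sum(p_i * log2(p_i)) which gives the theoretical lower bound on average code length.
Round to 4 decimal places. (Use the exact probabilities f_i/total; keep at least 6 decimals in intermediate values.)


Per-symbol terms -p_i * log2(p_i) with p_i = f_i/83:
  p = 20/83 = 0.240964: log2(p) = -2.053111, -p*log2(p) = 0.494726
  p = 13/83 = 0.156627: log2(p) = -2.674600, -p*log2(p) = 0.418913
  p = 13/83 = 0.156627: log2(p) = -2.674600, -p*log2(p) = 0.418913
  p = 7/83 = 0.084337: log2(p) = -3.567685, -p*log2(p) = 0.300889
  p = 14/83 = 0.168675: log2(p) = -2.567685, -p*log2(p) = 0.433103
  p = 16/83 = 0.192771: log2(p) = -2.375039, -p*log2(p) = 0.457839
H = 0.494726 + 0.418913 + 0.418913 + 0.300889 + 0.433103 + 0.457839 = 2.524383

H = 2.5244 bits/symbol


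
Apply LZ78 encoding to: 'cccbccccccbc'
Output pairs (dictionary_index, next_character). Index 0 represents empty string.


LZ78 encoding steps:
Dictionary: {0: ''}
Step 1: w='' (idx 0), next='c' -> output (0, 'c'), add 'c' as idx 1
Step 2: w='c' (idx 1), next='c' -> output (1, 'c'), add 'cc' as idx 2
Step 3: w='' (idx 0), next='b' -> output (0, 'b'), add 'b' as idx 3
Step 4: w='cc' (idx 2), next='c' -> output (2, 'c'), add 'ccc' as idx 4
Step 5: w='ccc' (idx 4), next='b' -> output (4, 'b'), add 'cccb' as idx 5
Step 6: w='c' (idx 1), end of input -> output (1, '')


Encoded: [(0, 'c'), (1, 'c'), (0, 'b'), (2, 'c'), (4, 'b'), (1, '')]


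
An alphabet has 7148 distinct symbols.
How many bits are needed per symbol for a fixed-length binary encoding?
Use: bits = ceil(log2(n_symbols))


log2(7148) = 12.8033
Bracket: 2^12 = 4096 < 7148 <= 2^13 = 8192
So ceil(log2(7148)) = 13

bits = ceil(log2(7148)) = ceil(12.8033) = 13 bits


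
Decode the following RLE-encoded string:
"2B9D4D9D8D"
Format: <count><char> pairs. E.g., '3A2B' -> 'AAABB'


Expanding each <count><char> pair:
  2B -> 'BB'
  9D -> 'DDDDDDDDD'
  4D -> 'DDDD'
  9D -> 'DDDDDDDDD'
  8D -> 'DDDDDDDD'

Decoded = BBDDDDDDDDDDDDDDDDDDDDDDDDDDDDDD


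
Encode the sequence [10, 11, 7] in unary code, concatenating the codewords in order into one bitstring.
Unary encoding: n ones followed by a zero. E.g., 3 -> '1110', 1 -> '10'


Encode each number as n ones followed by a terminating 0:
  10 -> 11111111110 (11 bits)
  11 -> 111111111110 (12 bits)
  7 -> 11111110 (8 bits)
Total length = 11 + 12 + 8 = 31 bits.

Unary([10, 11, 7]) = 1111111111011111111111011111110 (31 bits)


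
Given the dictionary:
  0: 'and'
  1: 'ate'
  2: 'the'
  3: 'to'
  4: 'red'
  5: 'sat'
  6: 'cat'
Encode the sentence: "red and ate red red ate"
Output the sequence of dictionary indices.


Look up each word in the dictionary:
  'red' -> 4
  'and' -> 0
  'ate' -> 1
  'red' -> 4
  'red' -> 4
  'ate' -> 1

Encoded: [4, 0, 1, 4, 4, 1]


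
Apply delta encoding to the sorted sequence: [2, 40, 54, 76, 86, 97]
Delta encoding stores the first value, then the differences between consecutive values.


First value: 2
Deltas:
  40 - 2 = 38
  54 - 40 = 14
  76 - 54 = 22
  86 - 76 = 10
  97 - 86 = 11


Delta encoded: [2, 38, 14, 22, 10, 11]


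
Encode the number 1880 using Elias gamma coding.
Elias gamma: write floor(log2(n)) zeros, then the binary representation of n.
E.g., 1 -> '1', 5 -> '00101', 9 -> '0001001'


num_bits = floor(log2(1880)) + 1 = 11
leading_zeros = num_bits - 1 = 10
binary(1880) = 11101011000

Elias gamma(1880) = '0000000000' + '11101011000' = 000000000011101011000 (21 bits)


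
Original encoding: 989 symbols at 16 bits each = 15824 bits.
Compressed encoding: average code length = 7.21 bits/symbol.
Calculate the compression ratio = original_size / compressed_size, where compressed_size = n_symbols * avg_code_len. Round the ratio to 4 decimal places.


original_size = n_symbols * orig_bits = 989 * 16 = 15824 bits
compressed_size = n_symbols * avg_code_len = 989 * 7.21 = 7130.69 bits
ratio = original_size / compressed_size = 15824 / 7130.69 = 2.2191

Compression ratio = 2.2191


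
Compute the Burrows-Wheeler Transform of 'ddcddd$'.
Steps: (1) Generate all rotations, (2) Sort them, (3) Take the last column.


Rotations (sorted):
  0: $ddcddd -> last char: d
  1: cddd$dd -> last char: d
  2: d$ddcdd -> last char: d
  3: dcddd$d -> last char: d
  4: dd$ddcd -> last char: d
  5: ddcddd$ -> last char: $
  6: ddd$ddc -> last char: c


BWT = ddddd$c


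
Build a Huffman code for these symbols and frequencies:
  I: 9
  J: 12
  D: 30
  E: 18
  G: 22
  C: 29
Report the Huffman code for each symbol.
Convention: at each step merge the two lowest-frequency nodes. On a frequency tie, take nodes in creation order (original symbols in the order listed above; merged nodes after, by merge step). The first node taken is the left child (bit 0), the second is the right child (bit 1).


Huffman tree construction:
Step 1: Merge I(9) + J(12) = 21
Step 2: Merge E(18) + (I+J)(21) = 39
Step 3: Merge G(22) + C(29) = 51
Step 4: Merge D(30) + (E+(I+J))(39) = 69
Step 5: Merge (G+C)(51) + (D+(E+(I+J)))(69) = 120
Read each symbol's code off the tree from the root (left child = 0, right child = 1).

Codes:
  I: 1110 (length 4)
  J: 1111 (length 4)
  D: 10 (length 2)
  E: 110 (length 3)
  G: 00 (length 2)
  C: 01 (length 2)
Average code length: 300/120 = 2.5000 bits/symbol


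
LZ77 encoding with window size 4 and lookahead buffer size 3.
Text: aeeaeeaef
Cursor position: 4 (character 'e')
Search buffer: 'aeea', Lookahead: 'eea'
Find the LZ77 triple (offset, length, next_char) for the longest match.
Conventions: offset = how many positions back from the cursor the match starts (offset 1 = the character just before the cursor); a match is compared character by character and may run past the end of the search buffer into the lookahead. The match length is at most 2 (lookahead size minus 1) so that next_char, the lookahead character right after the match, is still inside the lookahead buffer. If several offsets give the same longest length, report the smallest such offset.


Try each offset into the search buffer:
  offset=1 (pos 3, char 'a'): match length 0
  offset=2 (pos 2, char 'e'): match length 1
  offset=3 (pos 1, char 'e'): match length 2
  offset=4 (pos 0, char 'a'): match length 0
Longest match has length 2 at offset 3.
next_char = character at position 4 + 2 = 6 -> 'a'

Best match: offset=3, length=2 (matching 'ee' starting at position 1)
LZ77 triple: (3, 2, 'a')


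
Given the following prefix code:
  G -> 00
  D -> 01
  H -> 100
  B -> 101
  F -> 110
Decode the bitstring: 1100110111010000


Decoding step by step:
Bits 110 -> F
Bits 01 -> D
Bits 101 -> B
Bits 110 -> F
Bits 100 -> H
Bits 00 -> G


Decoded message: FDBFHG


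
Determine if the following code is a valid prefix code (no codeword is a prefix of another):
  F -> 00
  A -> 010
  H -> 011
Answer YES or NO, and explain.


Checking each pair (does one codeword prefix another?):
  F='00' vs A='010': no prefix
  F='00' vs H='011': no prefix
  A='010' vs F='00': no prefix
  A='010' vs H='011': no prefix
  H='011' vs F='00': no prefix
  H='011' vs A='010': no prefix
No violation found over all pairs.

YES -- this is a valid prefix code. No codeword is a prefix of any other codeword.


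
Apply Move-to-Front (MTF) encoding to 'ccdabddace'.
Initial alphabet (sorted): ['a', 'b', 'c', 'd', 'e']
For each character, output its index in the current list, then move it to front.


MTF encoding:
'c': index 2 in ['a', 'b', 'c', 'd', 'e'] -> ['c', 'a', 'b', 'd', 'e']
'c': index 0 in ['c', 'a', 'b', 'd', 'e'] -> ['c', 'a', 'b', 'd', 'e']
'd': index 3 in ['c', 'a', 'b', 'd', 'e'] -> ['d', 'c', 'a', 'b', 'e']
'a': index 2 in ['d', 'c', 'a', 'b', 'e'] -> ['a', 'd', 'c', 'b', 'e']
'b': index 3 in ['a', 'd', 'c', 'b', 'e'] -> ['b', 'a', 'd', 'c', 'e']
'd': index 2 in ['b', 'a', 'd', 'c', 'e'] -> ['d', 'b', 'a', 'c', 'e']
'd': index 0 in ['d', 'b', 'a', 'c', 'e'] -> ['d', 'b', 'a', 'c', 'e']
'a': index 2 in ['d', 'b', 'a', 'c', 'e'] -> ['a', 'd', 'b', 'c', 'e']
'c': index 3 in ['a', 'd', 'b', 'c', 'e'] -> ['c', 'a', 'd', 'b', 'e']
'e': index 4 in ['c', 'a', 'd', 'b', 'e'] -> ['e', 'c', 'a', 'd', 'b']


Output: [2, 0, 3, 2, 3, 2, 0, 2, 3, 4]


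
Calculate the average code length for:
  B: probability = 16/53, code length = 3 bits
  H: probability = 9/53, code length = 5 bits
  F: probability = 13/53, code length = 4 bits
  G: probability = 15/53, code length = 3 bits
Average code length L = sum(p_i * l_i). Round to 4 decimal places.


Weighted contributions p_i * l_i:
  B: (16/53) * 3 = 48/53
  H: (9/53) * 5 = 45/53
  F: (13/53) * 4 = 52/53
  G: (15/53) * 3 = 45/53
Sum = (48 + 45 + 52 + 45)/53 = 190/53

L = 190/53 = 3.5849 bits/symbol


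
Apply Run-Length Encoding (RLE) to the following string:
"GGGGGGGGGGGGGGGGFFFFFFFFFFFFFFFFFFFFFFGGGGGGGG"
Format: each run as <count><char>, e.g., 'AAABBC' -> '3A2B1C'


Scanning runs left to right:
  i=0: run of 'G' x 16 -> '16G'
  i=16: run of 'F' x 22 -> '22F'
  i=38: run of 'G' x 8 -> '8G'

RLE = 16G22F8G


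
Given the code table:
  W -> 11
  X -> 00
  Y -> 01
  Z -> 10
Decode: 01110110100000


Decoding:
01 -> Y
11 -> W
01 -> Y
10 -> Z
10 -> Z
00 -> X
00 -> X


Result: YWYZZXX


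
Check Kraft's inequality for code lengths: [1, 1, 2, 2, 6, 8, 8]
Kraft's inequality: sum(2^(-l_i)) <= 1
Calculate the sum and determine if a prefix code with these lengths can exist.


Sum = 2^(-1) + 2^(-1) + 2^(-2) + 2^(-2) + 2^(-6) + 2^(-8) + 2^(-8)
    = 0.5 + 0.5 + 0.25 + 0.25 + 0.015625 + 0.00390625 + 0.00390625
    = 390/256 = 1.5234375
Since 1.5234375 > 1, Kraft's inequality is NOT satisfied.
A prefix code with these lengths CANNOT exist.

Kraft sum = 1.5234375. Not satisfied.


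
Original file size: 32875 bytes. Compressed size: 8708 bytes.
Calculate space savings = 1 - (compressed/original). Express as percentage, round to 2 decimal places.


ratio = compressed/original = 8708/32875 = 0.264882
savings = 1 - ratio = 1 - 0.264882 = 0.735118
as a percentage: 0.735118 * 100 = 73.51%

Space savings = 1 - 8708/32875 = 73.51%


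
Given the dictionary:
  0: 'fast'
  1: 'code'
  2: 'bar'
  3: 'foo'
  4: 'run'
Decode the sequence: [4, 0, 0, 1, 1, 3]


Look up each index in the dictionary:
  4 -> 'run'
  0 -> 'fast'
  0 -> 'fast'
  1 -> 'code'
  1 -> 'code'
  3 -> 'foo'

Decoded: "run fast fast code code foo"


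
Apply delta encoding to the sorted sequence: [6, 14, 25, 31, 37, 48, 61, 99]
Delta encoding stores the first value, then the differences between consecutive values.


First value: 6
Deltas:
  14 - 6 = 8
  25 - 14 = 11
  31 - 25 = 6
  37 - 31 = 6
  48 - 37 = 11
  61 - 48 = 13
  99 - 61 = 38


Delta encoded: [6, 8, 11, 6, 6, 11, 13, 38]


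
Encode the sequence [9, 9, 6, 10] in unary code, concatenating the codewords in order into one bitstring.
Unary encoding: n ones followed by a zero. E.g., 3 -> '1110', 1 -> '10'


Encode each number as n ones followed by a terminating 0:
  9 -> 1111111110 (10 bits)
  9 -> 1111111110 (10 bits)
  6 -> 1111110 (7 bits)
  10 -> 11111111110 (11 bits)
Total length = 10 + 10 + 7 + 11 = 38 bits.

Unary([9, 9, 6, 10]) = 11111111101111111110111111011111111110 (38 bits)


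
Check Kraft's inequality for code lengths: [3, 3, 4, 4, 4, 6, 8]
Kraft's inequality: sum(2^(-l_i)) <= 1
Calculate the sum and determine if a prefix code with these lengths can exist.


Sum = 2^(-3) + 2^(-3) + 2^(-4) + 2^(-4) + 2^(-4) + 2^(-6) + 2^(-8)
    = 0.125 + 0.125 + 0.0625 + 0.0625 + 0.0625 + 0.015625 + 0.00390625
    = 117/256 = 0.45703125
Since 0.45703125 <= 1, Kraft's inequality IS satisfied.
A prefix code with these lengths CAN exist.

Kraft sum = 0.45703125. Satisfied.


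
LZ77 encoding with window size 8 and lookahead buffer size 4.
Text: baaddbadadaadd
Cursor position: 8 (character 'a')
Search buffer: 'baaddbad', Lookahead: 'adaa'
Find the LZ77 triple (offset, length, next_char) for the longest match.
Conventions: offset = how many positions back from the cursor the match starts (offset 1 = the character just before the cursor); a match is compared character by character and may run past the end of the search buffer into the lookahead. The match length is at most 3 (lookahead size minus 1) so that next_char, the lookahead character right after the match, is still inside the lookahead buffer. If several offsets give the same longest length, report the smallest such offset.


Try each offset into the search buffer:
  offset=1 (pos 7, char 'd'): match length 0
  offset=2 (pos 6, char 'a'): match length 3
  offset=3 (pos 5, char 'b'): match length 0
  offset=4 (pos 4, char 'd'): match length 0
  offset=5 (pos 3, char 'd'): match length 0
  offset=6 (pos 2, char 'a'): match length 2
  offset=7 (pos 1, char 'a'): match length 1
  offset=8 (pos 0, char 'b'): match length 0
Longest match has length 3 at offset 2.
next_char = character at position 8 + 3 = 11 -> 'a'

Best match: offset=2, length=3 (matching 'ada' starting at position 6)
LZ77 triple: (2, 3, 'a')


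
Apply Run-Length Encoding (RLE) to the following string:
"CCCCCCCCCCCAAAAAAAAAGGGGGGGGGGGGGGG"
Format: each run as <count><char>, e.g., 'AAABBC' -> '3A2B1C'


Scanning runs left to right:
  i=0: run of 'C' x 11 -> '11C'
  i=11: run of 'A' x 9 -> '9A'
  i=20: run of 'G' x 15 -> '15G'

RLE = 11C9A15G


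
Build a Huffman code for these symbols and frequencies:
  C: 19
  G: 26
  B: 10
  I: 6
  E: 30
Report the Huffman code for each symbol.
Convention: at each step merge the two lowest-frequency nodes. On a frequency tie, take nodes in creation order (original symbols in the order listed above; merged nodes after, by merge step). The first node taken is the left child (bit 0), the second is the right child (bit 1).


Huffman tree construction:
Step 1: Merge I(6) + B(10) = 16
Step 2: Merge (I+B)(16) + C(19) = 35
Step 3: Merge G(26) + E(30) = 56
Step 4: Merge ((I+B)+C)(35) + (G+E)(56) = 91
Read each symbol's code off the tree from the root (left child = 0, right child = 1).

Codes:
  C: 01 (length 2)
  G: 10 (length 2)
  B: 001 (length 3)
  I: 000 (length 3)
  E: 11 (length 2)
Average code length: 198/91 = 2.1758 bits/symbol


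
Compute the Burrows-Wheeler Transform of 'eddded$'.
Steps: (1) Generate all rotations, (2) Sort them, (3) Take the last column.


Rotations (sorted):
  0: $eddded -> last char: d
  1: d$eddde -> last char: e
  2: ddded$e -> last char: e
  3: dded$ed -> last char: d
  4: ded$edd -> last char: d
  5: ed$eddd -> last char: d
  6: eddded$ -> last char: $


BWT = deeddd$


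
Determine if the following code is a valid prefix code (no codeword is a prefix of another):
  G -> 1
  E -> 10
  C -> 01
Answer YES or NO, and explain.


Checking each pair (does one codeword prefix another?):
  G='1' vs E='10': prefix -- VIOLATION

NO -- this is NOT a valid prefix code. G (1) is a prefix of E (10).


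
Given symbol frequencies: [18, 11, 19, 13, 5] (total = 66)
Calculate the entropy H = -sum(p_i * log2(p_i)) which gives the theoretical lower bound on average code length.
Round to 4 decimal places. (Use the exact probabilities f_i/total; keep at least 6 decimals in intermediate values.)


Per-symbol terms -p_i * log2(p_i) with p_i = f_i/66:
  p = 18/66 = 0.272727: log2(p) = -1.874469, -p*log2(p) = 0.511219
  p = 11/66 = 0.166667: log2(p) = -2.584963, -p*log2(p) = 0.430827
  p = 19/66 = 0.287879: log2(p) = -1.796467, -p*log2(p) = 0.517165
  p = 13/66 = 0.196970: log2(p) = -2.343954, -p*log2(p) = 0.461688
  p = 5/66 = 0.075758: log2(p) = -3.722466, -p*log2(p) = 0.282005
H = 0.511219 + 0.430827 + 0.517165 + 0.461688 + 0.282005 = 2.202904

H = 2.2029 bits/symbol


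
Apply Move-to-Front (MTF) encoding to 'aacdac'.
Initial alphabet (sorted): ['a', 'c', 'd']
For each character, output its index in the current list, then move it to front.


MTF encoding:
'a': index 0 in ['a', 'c', 'd'] -> ['a', 'c', 'd']
'a': index 0 in ['a', 'c', 'd'] -> ['a', 'c', 'd']
'c': index 1 in ['a', 'c', 'd'] -> ['c', 'a', 'd']
'd': index 2 in ['c', 'a', 'd'] -> ['d', 'c', 'a']
'a': index 2 in ['d', 'c', 'a'] -> ['a', 'd', 'c']
'c': index 2 in ['a', 'd', 'c'] -> ['c', 'a', 'd']


Output: [0, 0, 1, 2, 2, 2]


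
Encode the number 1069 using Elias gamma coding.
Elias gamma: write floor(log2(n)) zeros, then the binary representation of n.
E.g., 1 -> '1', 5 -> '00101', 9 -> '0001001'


num_bits = floor(log2(1069)) + 1 = 11
leading_zeros = num_bits - 1 = 10
binary(1069) = 10000101101

Elias gamma(1069) = '0000000000' + '10000101101' = 000000000010000101101 (21 bits)


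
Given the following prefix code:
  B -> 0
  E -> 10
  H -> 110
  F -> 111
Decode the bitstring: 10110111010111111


Decoding step by step:
Bits 10 -> E
Bits 110 -> H
Bits 111 -> F
Bits 0 -> B
Bits 10 -> E
Bits 111 -> F
Bits 111 -> F


Decoded message: EHFBEFF


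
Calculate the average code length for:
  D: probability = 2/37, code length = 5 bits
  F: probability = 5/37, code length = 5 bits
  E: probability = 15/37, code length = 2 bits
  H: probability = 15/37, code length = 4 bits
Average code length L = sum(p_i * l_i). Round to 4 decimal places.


Weighted contributions p_i * l_i:
  D: (2/37) * 5 = 10/37
  F: (5/37) * 5 = 25/37
  E: (15/37) * 2 = 30/37
  H: (15/37) * 4 = 60/37
Sum = (10 + 25 + 30 + 60)/37 = 125/37

L = 125/37 = 3.3784 bits/symbol


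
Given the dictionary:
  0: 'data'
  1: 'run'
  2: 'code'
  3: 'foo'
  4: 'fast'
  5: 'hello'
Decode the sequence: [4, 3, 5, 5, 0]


Look up each index in the dictionary:
  4 -> 'fast'
  3 -> 'foo'
  5 -> 'hello'
  5 -> 'hello'
  0 -> 'data'

Decoded: "fast foo hello hello data"


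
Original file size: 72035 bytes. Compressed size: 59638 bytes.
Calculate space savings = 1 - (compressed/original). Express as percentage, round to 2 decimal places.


ratio = compressed/original = 59638/72035 = 0.827903
savings = 1 - ratio = 1 - 0.827903 = 0.172097
as a percentage: 0.172097 * 100 = 17.21%

Space savings = 1 - 59638/72035 = 17.21%


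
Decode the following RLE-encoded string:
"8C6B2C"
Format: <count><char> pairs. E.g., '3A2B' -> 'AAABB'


Expanding each <count><char> pair:
  8C -> 'CCCCCCCC'
  6B -> 'BBBBBB'
  2C -> 'CC'

Decoded = CCCCCCCCBBBBBBCC


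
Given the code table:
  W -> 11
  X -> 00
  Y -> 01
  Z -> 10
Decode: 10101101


Decoding:
10 -> Z
10 -> Z
11 -> W
01 -> Y


Result: ZZWY


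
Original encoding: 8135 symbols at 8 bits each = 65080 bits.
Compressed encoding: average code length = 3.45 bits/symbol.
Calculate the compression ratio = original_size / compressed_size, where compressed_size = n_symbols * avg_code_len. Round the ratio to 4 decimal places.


original_size = n_symbols * orig_bits = 8135 * 8 = 65080 bits
compressed_size = n_symbols * avg_code_len = 8135 * 3.45 = 28065.75 bits
ratio = original_size / compressed_size = 65080 / 28065.75 = 2.3188

Compression ratio = 2.3188


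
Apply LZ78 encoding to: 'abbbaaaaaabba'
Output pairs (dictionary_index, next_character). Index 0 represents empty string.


LZ78 encoding steps:
Dictionary: {0: ''}
Step 1: w='' (idx 0), next='a' -> output (0, 'a'), add 'a' as idx 1
Step 2: w='' (idx 0), next='b' -> output (0, 'b'), add 'b' as idx 2
Step 3: w='b' (idx 2), next='b' -> output (2, 'b'), add 'bb' as idx 3
Step 4: w='a' (idx 1), next='a' -> output (1, 'a'), add 'aa' as idx 4
Step 5: w='aa' (idx 4), next='a' -> output (4, 'a'), add 'aaa' as idx 5
Step 6: w='a' (idx 1), next='b' -> output (1, 'b'), add 'ab' as idx 6
Step 7: w='b' (idx 2), next='a' -> output (2, 'a'), add 'ba' as idx 7


Encoded: [(0, 'a'), (0, 'b'), (2, 'b'), (1, 'a'), (4, 'a'), (1, 'b'), (2, 'a')]


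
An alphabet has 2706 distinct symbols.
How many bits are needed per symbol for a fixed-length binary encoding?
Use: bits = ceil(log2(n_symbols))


log2(2706) = 11.4019
Bracket: 2^11 = 2048 < 2706 <= 2^12 = 4096
So ceil(log2(2706)) = 12

bits = ceil(log2(2706)) = ceil(11.4019) = 12 bits


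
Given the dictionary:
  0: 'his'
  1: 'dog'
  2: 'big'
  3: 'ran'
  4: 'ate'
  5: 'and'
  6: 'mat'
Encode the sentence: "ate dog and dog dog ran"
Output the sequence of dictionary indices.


Look up each word in the dictionary:
  'ate' -> 4
  'dog' -> 1
  'and' -> 5
  'dog' -> 1
  'dog' -> 1
  'ran' -> 3

Encoded: [4, 1, 5, 1, 1, 3]


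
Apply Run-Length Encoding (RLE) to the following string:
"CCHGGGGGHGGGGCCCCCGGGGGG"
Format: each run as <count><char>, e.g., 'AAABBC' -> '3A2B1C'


Scanning runs left to right:
  i=0: run of 'C' x 2 -> '2C'
  i=2: run of 'H' x 1 -> '1H'
  i=3: run of 'G' x 5 -> '5G'
  i=8: run of 'H' x 1 -> '1H'
  i=9: run of 'G' x 4 -> '4G'
  i=13: run of 'C' x 5 -> '5C'
  i=18: run of 'G' x 6 -> '6G'

RLE = 2C1H5G1H4G5C6G
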